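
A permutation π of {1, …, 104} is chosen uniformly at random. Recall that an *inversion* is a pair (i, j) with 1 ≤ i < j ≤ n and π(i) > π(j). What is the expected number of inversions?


Write X = Σ X_I over the C(104, 2) = 5356 pairs i < j, with X_I the indicator of one inversion.
There are 5356 indicators.
For each fixed pair i < j, the values π(i) and π(j) are two distinct elements of {1, …, 104} in uniformly random order; by symmetry P[π(i) > π(j)] = 1/2.
By linearity: E[X] = 5356 · (1/2) = C(104, 2) · (1/2) = 5356/2 = 2678 ≈ 2678.000000.

E[X] = 2678 = 2678.000000.


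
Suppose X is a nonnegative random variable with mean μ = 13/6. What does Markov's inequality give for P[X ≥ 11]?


μ = E[X] = 13/6, a = 11.
Markov: P[X ≥ 11] ≤ μ/a = (13/6)/11 = 13/66.
Numerically: ≈ 0.197.
(Since a = 11 > μ = 2.167, the bound 13/66 is < 1 and informative.)

P[X ≥ 11] ≤ 13/66 ≈ 0.197.


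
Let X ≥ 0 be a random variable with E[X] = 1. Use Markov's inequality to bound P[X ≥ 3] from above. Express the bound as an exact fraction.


μ = E[X] = 1, a = 3.
Markov: P[X ≥ 3] ≤ μ/a = (1)/3 = 1/3.
Numerically: ≈ 0.333333.
(Since a = 3 > μ = 1.000000, the bound 1/3 is < 1 and informative.)

P[X ≥ 3] ≤ 1/3 ≈ 0.333333.


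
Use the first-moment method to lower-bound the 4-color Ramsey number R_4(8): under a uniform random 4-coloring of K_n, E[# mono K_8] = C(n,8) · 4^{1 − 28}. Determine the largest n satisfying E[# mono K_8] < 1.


We need C(n, 8) · 4^{1 − 28} < 1, i.e. C(n, 8) < 4^{28 − 1} = 18014398509481984.
Check values of n near the boundary:
  n = 407: C(407, 8) = 17424959239309050; 17424959239309050 < 18014398509481984? YES
  n = 408: C(408, 8) = 17773458424095231; 17773458424095231 < 18014398509481984? YES
  n = 409: C(409, 8) = 18128041135797879; 18128041135797879 < 18014398509481984? NO
  n = 410: C(410, 8) = 18488798173326195; 18488798173326195 < 18014398509481984? NO
The largest n with C(n, 8) < 18014398509481984 is n = 408 (where E[X] = 17773458424095231/18014398509481984 ≈ 0.9866251). Hence R_4(8) > 408, i.e. R_4(8) ≥ 409.

Largest n = 408; hence R_4(8) > 408.


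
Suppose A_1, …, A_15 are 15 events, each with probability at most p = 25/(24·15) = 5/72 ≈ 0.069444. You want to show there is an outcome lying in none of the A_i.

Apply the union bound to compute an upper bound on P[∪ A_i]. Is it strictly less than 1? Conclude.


Union bound: P[∪_{i=1}^{15} A_i] ≤ Σ_i P[A_i] ≤ 15·p = 15·(5/72) = 25/24.
Numerically: 25/24 ≈ 1.041667.
Is 25/24 < 1? NO.
Since the bound 25/24 is ≥ 1, the union bound is uninformative here; it does NOT by itself certify existence.

15·p = 25/24 ≈ 1.041667; existence NOT certified by the union bound.


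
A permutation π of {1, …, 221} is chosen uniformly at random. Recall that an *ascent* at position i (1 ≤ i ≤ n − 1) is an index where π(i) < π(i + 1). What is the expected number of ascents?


Write X = Σ X_I over i = 1, …, 220, with X_I the indicator of one ascent.
There are 220 indicators.
For each fixed i, the pair (π(i), π(i+1)) is a uniformly random ordered pair of distinct values from {1, …, 221}; by symmetry P[π(i) < π(i+1)] = 1/2.
By linearity: E[X] = 220 · (1/2) = (221 − 1) · (1/2) = 110 ≈ 110.000.

E[X] = 110 = 110.000.


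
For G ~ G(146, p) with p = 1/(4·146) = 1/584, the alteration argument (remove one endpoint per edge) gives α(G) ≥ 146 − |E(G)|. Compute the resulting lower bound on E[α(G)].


E[|E(G)|] = C(146, 2)·p = 10585 · (1/584) = 145/8.
E[α(G)] ≥ n − E[|E(G)|] = 146 − 145/8 = 1023/8.
Numerically: ≈ 127.87500.
(This is only a lower bound; the true E[α(G)] may be larger.)

E[α(G)] ≥ 1023/8 ≈ 127.87500.


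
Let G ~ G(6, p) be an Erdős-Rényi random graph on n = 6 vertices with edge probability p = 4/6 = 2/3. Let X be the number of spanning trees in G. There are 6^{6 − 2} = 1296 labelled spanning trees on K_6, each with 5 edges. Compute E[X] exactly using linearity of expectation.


K_6 has 6^{6 − 2} = 1296 labelled spanning trees.
For each such spanning tree H, let X_H = 1 if all 5 edges of H are present in G. Then P[X_H = 1] = p^{5} = (2/3)^{5} = 32/243.
Summing the indicators: E[X] = Σ_H E[X_H] = 1296 · p^{5} = 1296 · 32/243 = 512/3.
Numerically: E[X] ≈ 171.

E[X] = 1296 · (2/3)^{5} = 512/3 ≈ 171.


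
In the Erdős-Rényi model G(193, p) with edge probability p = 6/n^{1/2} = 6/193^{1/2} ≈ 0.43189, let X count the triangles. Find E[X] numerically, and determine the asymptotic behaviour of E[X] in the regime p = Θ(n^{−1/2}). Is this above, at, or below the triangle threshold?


Number of potential triangles: C(193, 3) = 1179616.
Each occurs with probability p³ ≈ (0.43189)³ ≈ 8.0559690e-02.
By linearity: E[X] = C(193, 3)·p³ ≈ 1179616 · 8.0559690e-02 ≈ 95029.49956.
Since α = 1/2 < 1, p = c/n^{1/2} ≫ 1/n is above the triangle threshold p ~ 1/n. Asymptotically E[X] ~ (c³/6)·n^{3(1−α)} = (6³/6)·n^{1.5} → ∞; triangles are abundant w.h.p.

E[X] ≈ 95029.49956; in regime p = Θ(1/n^{1/2}) E[X] diverges (above the triangle threshold p ~ 1/n).


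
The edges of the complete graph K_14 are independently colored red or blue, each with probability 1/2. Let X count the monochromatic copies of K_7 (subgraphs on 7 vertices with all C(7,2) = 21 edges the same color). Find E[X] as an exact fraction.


Let X = Σ_S X_S over the C(14, 7) = 3432 subsets S of size 7, where X_S = 1 if the K_7 on S is monochromatic.
For a fixed S, the K_7 on S has C(7, 2) = 21 edges. P[all 21 edges red] = (1/2)^21, and likewise for blue, so P[monochromatic] = 2·(1/2)^21 = 2^{1 − 21} = 1/1048576.
By linearity of expectation: E[X] = C(14, 7) · 2^{1 − 21} = 3432 · 1/1048576 = 429/131072.
Numerically: E[X] ≈ 0.00327.

E[X] = C(14,7)·2^(1−C(7,2)) = 429/131072 ≈ 0.00327.


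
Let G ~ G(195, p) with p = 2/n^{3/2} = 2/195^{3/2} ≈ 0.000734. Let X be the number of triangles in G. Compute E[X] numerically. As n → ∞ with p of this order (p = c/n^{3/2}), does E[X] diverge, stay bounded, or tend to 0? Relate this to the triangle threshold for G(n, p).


Number of potential triangles: C(195, 3) = 1216865.
Each occurs with probability p³ ≈ (0.000734)³ ≈ 3.96218e-10.
By linearity: E[X] = C(195, 3)·p³ ≈ 1216865 · 3.96218e-10 ≈ 0.000.
Since α = 3/2 > 1, p = c/n^{3/2} = o(1/n) is below the triangle threshold p ~ 1/n. Asymptotically E[X] ~ (c³/6)·n^{3(1−α)} = (2³/6)·n^{-1.5} → 0, so by Markov's inequality G has no triangles w.h.p.

E[X] ≈ 0.000; in regime p = Θ(1/n^{3/2}) E[X] tends to 0 (below the triangle threshold p ~ 1/n).


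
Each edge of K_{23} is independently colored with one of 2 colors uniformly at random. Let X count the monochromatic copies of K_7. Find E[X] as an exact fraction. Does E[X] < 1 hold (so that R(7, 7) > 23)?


E[X] = C(23, 7) · 2^{1 − 21} = 245157 · 2^{−20} = 245157/1048576.
As a reduced fraction: E[X] = 245157/1048576 ≈ 0.2338.
Is E[X] < 1? YES.
Since E[X] < 1, there exists a 2-coloring of K_{23} with no monochromatic K_7; hence R(7, 7) > 23.

E[X] = 245157/1048576 ≈ 0.2338; E[X] < 1, so R(7, 7) > 23.


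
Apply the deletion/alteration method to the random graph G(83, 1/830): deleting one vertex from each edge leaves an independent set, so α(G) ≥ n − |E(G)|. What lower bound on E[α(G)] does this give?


E[|E(G)|] = C(83, 2)·p = 3403 · (1/830) = 41/10.
E[α(G)] ≥ n − E[|E(G)|] = 83 − 41/10 = 789/10.
Numerically: ≈ 78.90000.
(This is only a lower bound; the true E[α(G)] may be larger.)

E[α(G)] ≥ 789/10 ≈ 78.90000.


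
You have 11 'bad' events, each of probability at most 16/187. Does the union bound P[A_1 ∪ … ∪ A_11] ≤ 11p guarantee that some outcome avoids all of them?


Union bound: P[∪_{i=1}^{11} A_i] ≤ Σ_i P[A_i] ≤ 11·p = 11·(16/187) = 16/17.
Numerically: 16/17 ≈ 0.941.
Is 16/17 < 1? YES.
Since P[∪ A_i] ≤ 16/17 < 1, the complement has P[∩ A_i^c] ≥ 1 − 16/17 = 1/17 > 0, so some outcome avoids every A_i.

11·p = 16/17 ≈ 0.941; existence CERTIFIED by the union bound.


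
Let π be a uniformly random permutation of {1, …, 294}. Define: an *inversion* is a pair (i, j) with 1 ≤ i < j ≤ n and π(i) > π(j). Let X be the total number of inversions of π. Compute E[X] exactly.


Write X = Σ X_I over the C(294, 2) = 43071 pairs i < j, with X_I the indicator of one inversion.
There are 43071 indicators.
For each fixed pair i < j, the values π(i) and π(j) are two distinct elements of {1, …, 294} in uniformly random order; by symmetry P[π(i) > π(j)] = 1/2.
By linearity: E[X] = 43071 · (1/2) = C(294, 2) · (1/2) = 43071/2 = 43071/2 ≈ 21535.500.

E[X] = 43071/2 = 21535.500.


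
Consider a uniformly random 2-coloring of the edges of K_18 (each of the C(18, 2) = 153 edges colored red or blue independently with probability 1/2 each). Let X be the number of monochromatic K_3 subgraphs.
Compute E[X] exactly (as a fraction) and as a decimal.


Let X = Σ_S X_S over the C(18, 3) = 816 subsets S of size 3, where X_S = 1 if the K_3 on S is monochromatic.
For a fixed S, the K_3 on S has C(3, 2) = 3 edges. P[all 3 edges red] = (1/2)^3, and likewise for blue, so P[monochromatic] = 2·(1/2)^3 = 2^{1 − 3} = 1/4.
By linearity: E[X] = C(18, 3) · 2^{1 − 3} = 816 · 1/4 = 204.
Numerically: E[X] ≈ 204.000000.

E[X] = C(18,3)·2^(1−C(3,2)) = 204 ≈ 204.000000.


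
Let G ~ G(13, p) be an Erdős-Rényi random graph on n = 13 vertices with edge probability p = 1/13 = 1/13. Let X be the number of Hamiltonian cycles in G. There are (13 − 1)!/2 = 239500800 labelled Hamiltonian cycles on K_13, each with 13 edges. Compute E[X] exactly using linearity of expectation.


K_13 has (13 − 1)!/2 = 239500800 labelled Hamiltonian cycles.
For each such Hamiltonian cycle H, let X_H = 1 if all 13 edges of H are present in G. Then P[X_H = 1] = p^{13} = (1/13)^{13} = 1/302875106592253.
Summing the indicators: E[X] = Σ_H E[X_H] = 239500800 · p^{13} = 239500800 · 1/302875106592253 = 239500800/302875106592253.
Numerically: E[X] ≈ 7.908e-07.

E[X] = 239500800 · (1/13)^{13} = 239500800/302875106592253 ≈ 7.908e-07.


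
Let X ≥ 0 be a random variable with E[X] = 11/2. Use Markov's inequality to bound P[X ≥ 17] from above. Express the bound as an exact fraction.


μ = E[X] = 11/2, a = 17.
Markov: P[X ≥ 17] ≤ μ/a = (11/2)/17 = 11/34.
Numerically: ≈ 0.323529.
(Since a = 17 > μ = 5.500000, the bound 11/34 is < 1 and informative.)

P[X ≥ 17] ≤ 11/34 ≈ 0.323529.


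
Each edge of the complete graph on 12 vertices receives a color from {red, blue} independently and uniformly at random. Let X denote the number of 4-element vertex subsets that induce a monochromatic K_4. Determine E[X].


Let X = Σ_S X_S over the C(12, 4) = 495 subsets S of size 4, where X_S = 1 if the K_4 on S is monochromatic.
For a fixed S, the K_4 on S has C(4, 2) = 6 edges. P[all 6 edges red] = (1/2)^6, and likewise for blue, so P[monochromatic] = 2·(1/2)^6 = 2^{1 − 6} = 1/32.
By linearity of expectation: E[X] = C(12, 4) · 2^{1 − 6} = 495 · 1/32 = 495/32.
Numerically: E[X] ≈ 15.4688.

E[X] = C(12,4)·2^(1−C(4,2)) = 495/32 ≈ 15.4688.


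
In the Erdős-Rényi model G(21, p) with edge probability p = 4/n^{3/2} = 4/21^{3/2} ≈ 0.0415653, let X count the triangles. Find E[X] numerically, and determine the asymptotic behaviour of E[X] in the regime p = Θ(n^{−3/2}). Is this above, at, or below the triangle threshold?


Number of potential triangles: C(21, 3) = 1330.
Each occurs with probability p³ ≈ (0.0415653)³ ≈ 7.18113593e-05.
By linearity: E[X] = C(21, 3)·p³ ≈ 1330 · 7.18113593e-05 ≈ 0.095509.
Since α = 3/2 > 1, p = c/n^{3/2} = o(1/n) is below the triangle threshold p ~ 1/n. Asymptotically E[X] ~ (c³/6)·n^{3(1−α)} = (4³/6)·n^{-1.5} → 0, so by Markov's inequality G has no triangles w.h.p.

E[X] ≈ 0.095509; in regime p = Θ(1/n^{3/2}) E[X] tends to 0 (below the triangle threshold p ~ 1/n).


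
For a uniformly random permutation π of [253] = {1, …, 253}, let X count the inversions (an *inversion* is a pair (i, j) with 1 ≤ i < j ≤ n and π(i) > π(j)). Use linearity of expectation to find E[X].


Write X = Σ X_I over the C(253, 2) = 31878 pairs i < j, with X_I the indicator of one inversion.
There are 31878 indicators.
For each fixed pair i < j, the values π(i) and π(j) are two distinct elements of {1, …, 253} in uniformly random order; by symmetry P[π(i) > π(j)] = 1/2.
By linearity: E[X] = 31878 · (1/2) = C(253, 2) · (1/2) = 31878/2 = 15939 ≈ 15939.000000.

E[X] = 15939 = 15939.000000.


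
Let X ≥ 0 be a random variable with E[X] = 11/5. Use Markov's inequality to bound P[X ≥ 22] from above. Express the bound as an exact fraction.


μ = E[X] = 11/5, a = 22.
Markov: P[X ≥ 22] ≤ μ/a = (11/5)/22 = 1/10.
Numerically: ≈ 0.1000.
(Since a = 22 > μ = 2.2000, the bound 1/10 is < 1 and informative.)

P[X ≥ 22] ≤ 1/10 ≈ 0.1000.


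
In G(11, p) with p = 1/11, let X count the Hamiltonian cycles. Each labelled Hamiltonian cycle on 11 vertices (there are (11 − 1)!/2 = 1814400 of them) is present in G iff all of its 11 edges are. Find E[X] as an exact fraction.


K_11 has (11 − 1)!/2 = 1814400 labelled Hamiltonian cycles.
For each such Hamiltonian cycle H, let X_H = 1 if all 11 edges of H are present in G. Then P[X_H = 1] = p^{11} = (1/11)^{11} = 1/285311670611.
By linearity of expectation: E[X] = Σ_H E[X_H] = 1814400 · p^{11} = 1814400 · 1/285311670611 = 1814400/285311670611.
Numerically: E[X] ≈ 6.3594e-06.

E[X] = 1814400 · (1/11)^{11} = 1814400/285311670611 ≈ 6.3594e-06.


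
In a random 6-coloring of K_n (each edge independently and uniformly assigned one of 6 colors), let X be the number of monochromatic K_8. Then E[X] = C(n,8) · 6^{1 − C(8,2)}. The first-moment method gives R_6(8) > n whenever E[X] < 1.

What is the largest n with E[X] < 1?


We need C(n, 8) · 6^{1 − 28} < 1, i.e. C(n, 8) < 6^{28 − 1} = 1023490369077469249536.
Check values of n near the boundary:
  n = 1589: C(1589, 8) = 990389025825605844438; 990389025825605844438 < 1023490369077469249536? YES
  n = 1590: C(1590, 8) = 995397314198933813310; 995397314198933813310 < 1023490369077469249536? YES
  n = 1591: C(1591, 8) = 1000427749141189953870; 1000427749141189953870 < 1023490369077469249536? YES
  n = 1592: C(1592, 8) = 1005480414540892933435; 1005480414540892933435 < 1023490369077469249536? YES
  n = 1593: C(1593, 8) = 1010555394551193970323; 1010555394551193970323 < 1023490369077469249536? YES
  n = 1594: C(1594, 8) = 1015652773590544255167; 1015652773590544255167 < 1023490369077469249536? YES
  n = 1595: C(1595, 8) = 1020772636343363633895; 1020772636343363633895 < 1023490369077469249536? YES
  n = 1596: C(1596, 8) = 1025915067760710553965; 1025915067760710553965 < 1023490369077469249536? NO
The largest n with C(n, 8) < 1023490369077469249536 is n = 1595 (where E[X] = 113419181815929292655/113721152119718805504 ≈ 0.99734). Hence R_6(8) > 1595, i.e. R_6(8) ≥ 1596.

Largest n = 1595; hence R_6(8) > 1595.


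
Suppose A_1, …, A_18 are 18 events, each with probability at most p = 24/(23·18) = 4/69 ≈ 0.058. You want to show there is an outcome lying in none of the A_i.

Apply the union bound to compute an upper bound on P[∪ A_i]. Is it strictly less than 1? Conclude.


Union bound: P[∪_{i=1}^{18} A_i] ≤ Σ_i P[A_i] ≤ 18·p = 18·(4/69) = 24/23.
Numerically: 24/23 ≈ 1.043.
Is 24/23 < 1? NO.
Since the bound 24/23 is ≥ 1, the union bound is uninformative here; it does NOT by itself certify existence.

18·p = 24/23 ≈ 1.043; existence NOT certified by the union bound.


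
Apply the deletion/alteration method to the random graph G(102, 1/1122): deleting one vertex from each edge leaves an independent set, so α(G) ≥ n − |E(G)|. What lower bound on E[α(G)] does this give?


E[|E(G)|] = C(102, 2)·p = 5151 · (1/1122) = 101/22.
E[α(G)] ≥ n − E[|E(G)|] = 102 − 101/22 = 2143/22.
Numerically: ≈ 97.4091.
(This is only a lower bound; the true E[α(G)] may be larger.)

E[α(G)] ≥ 2143/22 ≈ 97.4091.


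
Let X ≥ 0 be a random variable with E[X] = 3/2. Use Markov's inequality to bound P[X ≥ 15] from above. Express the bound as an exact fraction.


μ = E[X] = 3/2, a = 15.
Markov: P[X ≥ 15] ≤ μ/a = (3/2)/15 = 1/10.
Numerically: ≈ 0.1000.
(Since a = 15 > μ = 1.5000, the bound 1/10 is < 1 and informative.)

P[X ≥ 15] ≤ 1/10 ≈ 0.1000.


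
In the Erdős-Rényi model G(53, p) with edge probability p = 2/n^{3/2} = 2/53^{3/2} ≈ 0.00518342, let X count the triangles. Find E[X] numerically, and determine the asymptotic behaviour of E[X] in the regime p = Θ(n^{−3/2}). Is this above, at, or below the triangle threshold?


Number of potential triangles: C(53, 3) = 23426.
Each occurs with probability p³ ≈ (0.00518342)³ ≈ 1.39267113e-07.
By linearity: E[X] = C(53, 3)·p³ ≈ 23426 · 1.39267113e-07 ≈ 0.003262.
Since α = 3/2 > 1, p = c/n^{3/2} = o(1/n) is below the triangle threshold p ~ 1/n. Asymptotically E[X] ~ (c³/6)·n^{3(1−α)} = (2³/6)·n^{-1.5} → 0, so by Markov's inequality G has no triangles w.h.p.

E[X] ≈ 0.003262; in regime p = Θ(1/n^{3/2}) E[X] tends to 0 (below the triangle threshold p ~ 1/n).


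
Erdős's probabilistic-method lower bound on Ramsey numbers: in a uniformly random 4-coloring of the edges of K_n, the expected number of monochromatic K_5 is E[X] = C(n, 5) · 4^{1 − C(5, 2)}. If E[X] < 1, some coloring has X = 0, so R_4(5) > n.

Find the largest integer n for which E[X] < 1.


We need C(n, 5) · 4^{1 − 10} < 1, i.e. C(n, 5) < 4^{10 − 1} = 262144.
Check values of n near the boundary:
  n = 31: C(31, 5) = 169911; 169911 < 262144? YES
  n = 32: C(32, 5) = 201376; 201376 < 262144? YES
  n = 33: C(33, 5) = 237336; 237336 < 262144? YES
  n = 34: C(34, 5) = 278256; 278256 < 262144? NO
  n = 35: C(35, 5) = 324632; 324632 < 262144? NO
  n = 36: C(36, 5) = 376992; 376992 < 262144? NO
The largest n with C(n, 5) < 262144 is n = 33 (where E[X] = 29667/32768 ≈ 0.905365). Hence R_4(5) > 33, i.e. R_4(5) ≥ 34.

Largest n = 33; hence R_4(5) > 33.


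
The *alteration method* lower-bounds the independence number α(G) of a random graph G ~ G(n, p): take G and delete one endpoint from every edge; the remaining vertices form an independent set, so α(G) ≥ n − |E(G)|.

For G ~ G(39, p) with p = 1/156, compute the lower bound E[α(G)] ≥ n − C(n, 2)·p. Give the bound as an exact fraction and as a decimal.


E[|E(G)|] = C(39, 2)·p = 741 · (1/156) = 19/4.
E[α(G)] ≥ n − E[|E(G)|] = 39 − 19/4 = 137/4.
Numerically: ≈ 34.25000.
(This is only a lower bound; the true E[α(G)] may be larger.)

E[α(G)] ≥ 137/4 ≈ 34.25000.


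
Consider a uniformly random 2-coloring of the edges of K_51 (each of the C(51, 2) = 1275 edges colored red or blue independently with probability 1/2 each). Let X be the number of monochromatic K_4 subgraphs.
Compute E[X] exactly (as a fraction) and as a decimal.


Let X = Σ_S X_S over the C(51, 4) = 249900 subsets S of size 4, where X_S = 1 if the K_4 on S is monochromatic.
For a fixed S, the K_4 on S has C(4, 2) = 6 edges. P[all 6 edges red] = (1/2)^6, and likewise for blue, so P[monochromatic] = 2·(1/2)^6 = 2^{1 − 6} = 1/32.
By linearity of expectation: E[X] = C(51, 4) · 2^{1 − 6} = 249900 · 1/32 = 62475/8.
Numerically: E[X] ≈ 7809.3750.

E[X] = C(51,4)·2^(1−C(4,2)) = 62475/8 ≈ 7809.3750.


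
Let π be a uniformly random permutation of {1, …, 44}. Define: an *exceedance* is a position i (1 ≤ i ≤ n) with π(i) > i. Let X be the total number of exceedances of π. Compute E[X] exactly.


Write X = Σ_{i=1}^{44} X_i, where X_i = 1_{π(i) > i}.
For each fixed i, π(i) is uniform over {1, …, 44} (marginal of a uniform permutation), so P[π(i) > i] = (n − i)/n. Summing: Σ_{i=1}^{44} (n − i)/n = (0 + 1 + … + 43)/44 = 44(44 − 1)/(2·44) = (44 − 1)/2.
Hence E[X] = Σ_{i=1}^{44} (44 − i)/44 = 43/2 ≈ 21.500000.

E[X] = 43/2 = 21.500000.


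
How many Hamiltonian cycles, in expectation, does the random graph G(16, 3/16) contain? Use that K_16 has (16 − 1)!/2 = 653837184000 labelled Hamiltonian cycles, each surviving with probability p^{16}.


K_16 has (16 − 1)!/2 = 653837184000 labelled Hamiltonian cycles.
For each such Hamiltonian cycle H, let X_H = 1 if all 16 edges of H are present in G. Then P[X_H = 1] = p^{16} = (3/16)^{16} = 43046721/18446744073709551616.
By linearity of expectation: E[X] = Σ_H E[X_H] = 653837184000 · p^{16} = 653837184000 · 43046721/18446744073709551616 = 27485885585032875/18014398509481984.
Numerically: E[X] ≈ 1.52577.

E[X] = 653837184000 · (3/16)^{16} = 27485885585032875/18014398509481984 ≈ 1.52577.


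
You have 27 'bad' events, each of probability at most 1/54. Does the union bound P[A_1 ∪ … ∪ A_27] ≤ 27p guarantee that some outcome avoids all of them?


Union bound: P[∪_{i=1}^{27} A_i] ≤ Σ_i P[A_i] ≤ 27·p = 27·(1/54) = 1/2.
Numerically: 1/2 ≈ 0.500000.
Is 1/2 < 1? YES.
Since P[∪ A_i] ≤ 1/2 < 1, the complement has P[∩ A_i^c] ≥ 1 − 1/2 = 1/2 > 0, so some outcome avoids every A_i.

27·p = 1/2 ≈ 0.500000; existence CERTIFIED by the union bound.


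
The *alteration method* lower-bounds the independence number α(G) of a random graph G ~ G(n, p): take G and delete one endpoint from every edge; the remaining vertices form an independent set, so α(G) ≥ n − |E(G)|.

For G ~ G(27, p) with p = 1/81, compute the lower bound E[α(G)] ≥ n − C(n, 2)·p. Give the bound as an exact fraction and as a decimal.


E[|E(G)|] = C(27, 2)·p = 351 · (1/81) = 13/3.
E[α(G)] ≥ n − E[|E(G)|] = 27 − 13/3 = 68/3.
Numerically: ≈ 22.6667.
(This is only a lower bound; the true E[α(G)] may be larger.)

E[α(G)] ≥ 68/3 ≈ 22.6667.


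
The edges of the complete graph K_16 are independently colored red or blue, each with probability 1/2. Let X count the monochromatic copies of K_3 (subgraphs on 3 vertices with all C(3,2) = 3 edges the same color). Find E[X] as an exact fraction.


Let X = Σ_S X_S over the C(16, 3) = 560 subsets S of size 3, where X_S = 1 if the K_3 on S is monochromatic.
For a fixed S, the K_3 on S has C(3, 2) = 3 edges. P[all 3 edges red] = (1/2)^3, and likewise for blue, so P[monochromatic] = 2·(1/2)^3 = 2^{1 − 3} = 1/4.
Summing: E[X] = C(16, 3) · 2^{1 − 3} = 560 · 1/4 = 140.
Numerically: E[X] ≈ 140.000000.

E[X] = C(16,3)·2^(1−C(3,2)) = 140 ≈ 140.000000.


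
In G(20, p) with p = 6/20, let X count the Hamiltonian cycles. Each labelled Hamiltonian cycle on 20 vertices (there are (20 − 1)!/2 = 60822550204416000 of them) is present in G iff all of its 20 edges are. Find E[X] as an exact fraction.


K_20 has (20 − 1)!/2 = 60822550204416000 labelled Hamiltonian cycles.
For each such Hamiltonian cycle H, let X_H = 1 if all 20 edges of H are present in G. Then P[X_H = 1] = p^{20} = (3/10)^{20} = 3486784401/100000000000000000000.
Summing the indicators: E[X] = Σ_H E[X_H] = 60822550204416000 · p^{20} = 60822550204416000 · 3486784401/100000000000000000000 = 51776152168407487821/24414062500000.
Numerically: E[X] ≈ 2.12e+06.

E[X] = 60822550204416000 · (3/10)^{20} = 51776152168407487821/24414062500000 ≈ 2.12e+06.


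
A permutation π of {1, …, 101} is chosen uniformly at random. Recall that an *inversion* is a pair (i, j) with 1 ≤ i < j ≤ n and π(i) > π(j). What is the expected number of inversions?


Write X = Σ X_I over the C(101, 2) = 5050 pairs i < j, with X_I the indicator of one inversion.
There are 5050 indicators.
For each fixed pair i < j, the values π(i) and π(j) are two distinct elements of {1, …, 101} in uniformly random order; by symmetry P[π(i) > π(j)] = 1/2.
By linearity: E[X] = 5050 · (1/2) = C(101, 2) · (1/2) = 5050/2 = 2525 ≈ 2525.00000.

E[X] = 2525 = 2525.00000.


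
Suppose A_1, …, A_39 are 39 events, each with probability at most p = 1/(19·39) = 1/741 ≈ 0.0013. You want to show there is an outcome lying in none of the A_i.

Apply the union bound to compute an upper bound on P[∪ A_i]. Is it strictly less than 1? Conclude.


Union bound: P[∪_{i=1}^{39} A_i] ≤ Σ_i P[A_i] ≤ 39·p = 39·(1/741) = 1/19.
Numerically: 1/19 ≈ 0.0526.
Is 1/19 < 1? YES.
Since P[∪ A_i] ≤ 1/19 < 1, the complement has P[∩ A_i^c] ≥ 1 − 1/19 = 18/19 > 0, so some outcome avoids every A_i.

39·p = 1/19 ≈ 0.0526; existence CERTIFIED by the union bound.


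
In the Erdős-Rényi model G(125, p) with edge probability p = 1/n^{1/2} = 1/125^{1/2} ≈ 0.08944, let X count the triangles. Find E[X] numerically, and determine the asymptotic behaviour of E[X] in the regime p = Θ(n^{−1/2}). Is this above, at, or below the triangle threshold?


Number of potential triangles: C(125, 3) = 317750.
Each occurs with probability p³ ≈ (0.08944)³ ≈ 7.155418e-04.
By linearity: E[X] = C(125, 3)·p³ ≈ 317750 · 7.155418e-04 ≈ 227.3634.
Since α = 1/2 < 1, p = c/n^{1/2} ≫ 1/n is above the triangle threshold p ~ 1/n. Asymptotically E[X] ~ (c³/6)·n^{3(1−α)} = (1³/6)·n^{1.5} → ∞; triangles are abundant w.h.p.

E[X] ≈ 227.3634; in regime p = Θ(1/n^{1/2}) E[X] diverges (above the triangle threshold p ~ 1/n).


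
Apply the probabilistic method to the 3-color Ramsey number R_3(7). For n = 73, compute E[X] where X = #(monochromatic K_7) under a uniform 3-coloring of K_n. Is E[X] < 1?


E[X] = C(73, 7) · 3^{1 − 21} = 1629348612 · 3^{−20} = 1629348612/3486784401.
As a reduced fraction: E[X] = 543116204/1162261467 ≈ 0.46729.
Is E[X] < 1? YES.
Since E[X] < 1, there exists a 3-coloring of K_{73} with no monochromatic K_7; hence R_3(7) > 73.

E[X] = 543116204/1162261467 ≈ 0.46729; E[X] < 1, so R_3(7) > 73.


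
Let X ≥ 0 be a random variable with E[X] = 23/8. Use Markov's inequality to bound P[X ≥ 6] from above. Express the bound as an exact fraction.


μ = E[X] = 23/8, a = 6.
Markov: P[X ≥ 6] ≤ μ/a = (23/8)/6 = 23/48.
Numerically: ≈ 0.479167.
(Since a = 6 > μ = 2.875000, the bound 23/48 is < 1 and informative.)

P[X ≥ 6] ≤ 23/48 ≈ 0.479167.


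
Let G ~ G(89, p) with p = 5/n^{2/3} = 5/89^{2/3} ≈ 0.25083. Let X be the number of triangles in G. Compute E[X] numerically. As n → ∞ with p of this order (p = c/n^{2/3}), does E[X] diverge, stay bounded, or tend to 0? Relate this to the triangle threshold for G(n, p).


Number of potential triangles: C(89, 3) = 113564.
Each occurs with probability p³ ≈ (0.25083)³ ≈ 1.5780836e-02.
By linearity: E[X] = C(89, 3)·p³ ≈ 113564 · 1.5780836e-02 ≈ 1792.13483.
Since α = 2/3 < 1, p = c/n^{2/3} ≫ 1/n is above the triangle threshold p ~ 1/n. Asymptotically E[X] ~ (c³/6)·n^{3(1−α)} = (5³/6)·n^{1} → ∞; triangles are abundant w.h.p.

E[X] ≈ 1792.13483; in regime p = Θ(1/n^{2/3}) E[X] diverges (above the triangle threshold p ~ 1/n).


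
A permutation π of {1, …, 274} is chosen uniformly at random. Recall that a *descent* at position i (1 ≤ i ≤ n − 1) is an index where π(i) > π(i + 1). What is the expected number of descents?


Write X = Σ X_I over i = 1, …, 273, with X_I the indicator of one descent.
There are 273 indicators.
For each fixed i, the pair (π(i), π(i+1)) is a uniformly random ordered pair of distinct values from {1, …, 274}; by symmetry P[π(i) > π(i+1)] = 1/2.
By linearity: E[X] = 273 · (1/2) = (274 − 1) · (1/2) = 273/2 ≈ 136.50000.

E[X] = 273/2 = 136.50000.


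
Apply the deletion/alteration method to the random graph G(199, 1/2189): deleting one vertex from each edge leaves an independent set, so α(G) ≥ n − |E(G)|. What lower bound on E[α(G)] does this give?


E[|E(G)|] = C(199, 2)·p = 19701 · (1/2189) = 9.
E[α(G)] ≥ n − E[|E(G)|] = 199 − 9 = 190.
Numerically: ≈ 190.00000.
(This is only a lower bound; the true E[α(G)] may be larger.)

E[α(G)] ≥ 190 ≈ 190.00000.


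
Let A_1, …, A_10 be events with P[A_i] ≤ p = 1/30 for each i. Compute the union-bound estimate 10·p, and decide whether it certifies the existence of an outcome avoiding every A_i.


Union bound: P[∪_{i=1}^{10} A_i] ≤ Σ_i P[A_i] ≤ 10·p = 10·(1/30) = 1/3.
Numerically: 1/3 ≈ 0.333333.
Is 1/3 < 1? YES.
Since P[∪ A_i] ≤ 1/3 < 1, the complement has P[∩ A_i^c] ≥ 1 − 1/3 = 2/3 > 0, so some outcome avoids every A_i.

10·p = 1/3 ≈ 0.333333; existence CERTIFIED by the union bound.


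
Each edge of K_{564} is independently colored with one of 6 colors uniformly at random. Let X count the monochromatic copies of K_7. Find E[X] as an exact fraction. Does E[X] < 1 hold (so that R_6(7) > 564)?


E[X] = C(564, 7) · 6^{1 − 21} = 3469685994423792 · 6^{−20} = 3469685994423792/3656158440062976.
As a reduced fraction: E[X] = 24095041627943/25389989167104 ≈ 0.948998.
Is E[X] < 1? YES.
Since E[X] < 1, there exists a 6-coloring of K_{564} with no monochromatic K_7; hence R_6(7) > 564.

E[X] = 24095041627943/25389989167104 ≈ 0.948998; E[X] < 1, so R_6(7) > 564.


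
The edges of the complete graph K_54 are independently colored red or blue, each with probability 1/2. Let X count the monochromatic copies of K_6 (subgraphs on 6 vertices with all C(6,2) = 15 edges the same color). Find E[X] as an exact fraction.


Let X = Σ_S X_S over the C(54, 6) = 25827165 subsets S of size 6, where X_S = 1 if the K_6 on S is monochromatic.
For a fixed S, the K_6 on S has C(6, 2) = 15 edges. P[all 15 edges red] = (1/2)^15, and likewise for blue, so P[monochromatic] = 2·(1/2)^15 = 2^{1 − 15} = 1/16384.
By linearity of expectation: E[X] = C(54, 6) · 2^{1 − 15} = 25827165 · 1/16384 = 25827165/16384.
Numerically: E[X] ≈ 1576.365051.

E[X] = C(54,6)·2^(1−C(6,2)) = 25827165/16384 ≈ 1576.365051.


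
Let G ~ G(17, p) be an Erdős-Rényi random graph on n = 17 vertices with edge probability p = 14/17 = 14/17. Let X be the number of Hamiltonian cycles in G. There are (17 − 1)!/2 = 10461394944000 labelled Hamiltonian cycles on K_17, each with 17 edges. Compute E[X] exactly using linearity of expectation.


K_17 has (17 − 1)!/2 = 10461394944000 labelled Hamiltonian cycles.
For each such Hamiltonian cycle H, let X_H = 1 if all 17 edges of H are present in G. Then P[X_H = 1] = p^{17} = (14/17)^{17} = 30491346729331195904/827240261886336764177.
By linearity: E[X] = Σ_H E[X_H] = 10461394944000 · p^{17} = 10461394944000 · 30491346729331195904/827240261886336764177 = 318982020509976309331579109376000/827240261886336764177.
Numerically: E[X] ≈ 3.856e+11.

E[X] = 10461394944000 · (14/17)^{17} = 318982020509976309331579109376000/827240261886336764177 ≈ 3.856e+11.


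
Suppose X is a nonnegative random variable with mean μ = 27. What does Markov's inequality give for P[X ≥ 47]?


μ = E[X] = 27, a = 47.
Markov: P[X ≥ 47] ≤ μ/a = (27)/47 = 27/47.
Numerically: ≈ 0.574.
(Since a = 47 > μ = 27.000, the bound 27/47 is < 1 and informative.)

P[X ≥ 47] ≤ 27/47 ≈ 0.574.


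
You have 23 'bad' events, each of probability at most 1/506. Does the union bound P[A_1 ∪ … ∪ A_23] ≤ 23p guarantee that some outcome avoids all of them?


Union bound: P[∪_{i=1}^{23} A_i] ≤ Σ_i P[A_i] ≤ 23·p = 23·(1/506) = 1/22.
Numerically: 1/22 ≈ 0.04545.
Is 1/22 < 1? YES.
Since P[∪ A_i] ≤ 1/22 < 1, the complement has P[∩ A_i^c] ≥ 1 − 1/22 = 21/22 > 0, so some outcome avoids every A_i.

23·p = 1/22 ≈ 0.04545; existence CERTIFIED by the union bound.


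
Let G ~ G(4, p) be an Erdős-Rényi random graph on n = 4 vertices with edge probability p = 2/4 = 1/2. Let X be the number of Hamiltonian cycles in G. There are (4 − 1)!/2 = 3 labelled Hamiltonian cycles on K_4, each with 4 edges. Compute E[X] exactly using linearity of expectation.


K_4 has (4 − 1)!/2 = 3 labelled Hamiltonian cycles.
For each such Hamiltonian cycle H, let X_H = 1 if all 4 edges of H are present in G. Then P[X_H = 1] = p^{4} = (1/2)^{4} = 1/16.
Summing the indicators: E[X] = Σ_H E[X_H] = 3 · p^{4} = 3 · 1/16 = 3/16.
Numerically: E[X] ≈ 0.1875.

E[X] = 3 · (1/2)^{4} = 3/16 ≈ 0.1875.


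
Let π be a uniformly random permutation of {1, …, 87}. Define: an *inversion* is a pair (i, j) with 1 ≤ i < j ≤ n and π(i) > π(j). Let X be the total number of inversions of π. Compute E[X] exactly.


Write X = Σ X_I over the C(87, 2) = 3741 pairs i < j, with X_I the indicator of one inversion.
There are 3741 indicators.
For each fixed pair i < j, the values π(i) and π(j) are two distinct elements of {1, …, 87} in uniformly random order; by symmetry P[π(i) > π(j)] = 1/2.
By linearity: E[X] = 3741 · (1/2) = C(87, 2) · (1/2) = 3741/2 = 3741/2 ≈ 1870.5000.

E[X] = 3741/2 = 1870.5000.


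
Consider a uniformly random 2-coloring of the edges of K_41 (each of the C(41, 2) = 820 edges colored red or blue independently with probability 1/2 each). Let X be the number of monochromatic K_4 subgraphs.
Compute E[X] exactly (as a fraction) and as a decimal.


Let X = Σ_S X_S over the C(41, 4) = 101270 subsets S of size 4, where X_S = 1 if the K_4 on S is monochromatic.
For a fixed S, the K_4 on S has C(4, 2) = 6 edges. P[all 6 edges red] = (1/2)^6, and likewise for blue, so P[monochromatic] = 2·(1/2)^6 = 2^{1 − 6} = 1/32.
By linearity of expectation: E[X] = C(41, 4) · 2^{1 − 6} = 101270 · 1/32 = 50635/16.
Numerically: E[X] ≈ 3164.6875.

E[X] = C(41,4)·2^(1−C(4,2)) = 50635/16 ≈ 3164.6875.


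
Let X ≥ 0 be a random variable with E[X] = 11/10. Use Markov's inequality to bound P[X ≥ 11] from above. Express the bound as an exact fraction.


μ = E[X] = 11/10, a = 11.
Markov: P[X ≥ 11] ≤ μ/a = (11/10)/11 = 1/10.
Numerically: ≈ 0.1000.
(Since a = 11 > μ = 1.1000, the bound 1/10 is < 1 and informative.)

P[X ≥ 11] ≤ 1/10 ≈ 0.1000.


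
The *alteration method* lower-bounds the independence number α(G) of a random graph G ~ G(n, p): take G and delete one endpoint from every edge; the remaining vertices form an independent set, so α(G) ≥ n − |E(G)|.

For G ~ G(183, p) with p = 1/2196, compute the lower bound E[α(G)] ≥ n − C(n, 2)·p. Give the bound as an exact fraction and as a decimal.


E[|E(G)|] = C(183, 2)·p = 16653 · (1/2196) = 91/12.
E[α(G)] ≥ n − E[|E(G)|] = 183 − 91/12 = 2105/12.
Numerically: ≈ 175.41667.
(This is only a lower bound; the true E[α(G)] may be larger.)

E[α(G)] ≥ 2105/12 ≈ 175.41667.


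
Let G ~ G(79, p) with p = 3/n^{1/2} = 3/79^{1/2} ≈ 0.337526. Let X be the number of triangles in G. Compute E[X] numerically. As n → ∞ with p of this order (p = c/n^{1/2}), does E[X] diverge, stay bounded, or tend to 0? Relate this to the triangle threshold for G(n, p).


Number of potential triangles: C(79, 3) = 79079.
Each occurs with probability p³ ≈ (0.337526)³ ≈ 3.84523713e-02.
By linearity: E[X] = C(79, 3)·p³ ≈ 79079 · 3.84523713e-02 ≈ 3040.775070.
Since α = 1/2 < 1, p = c/n^{1/2} ≫ 1/n is above the triangle threshold p ~ 1/n. Asymptotically E[X] ~ (c³/6)·n^{3(1−α)} = (3³/6)·n^{1.5} → ∞; triangles are abundant w.h.p.

E[X] ≈ 3040.775070; in regime p = Θ(1/n^{1/2}) E[X] diverges (above the triangle threshold p ~ 1/n).


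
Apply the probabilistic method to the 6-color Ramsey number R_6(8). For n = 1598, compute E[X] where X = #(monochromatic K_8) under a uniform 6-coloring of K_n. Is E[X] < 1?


E[X] = C(1598, 8) · 6^{1 − 28} = 1036267977730442348529 · 6^{−27} = 1036267977730442348529/1023490369077469249536.
As a reduced fraction: E[X] = 115140886414493594281/113721152119718805504 ≈ 1.0125.
Is E[X] < 1? NO.
Since E[X] ≥ 1, the first-moment bound is inconclusive at n = 1598; it does NOT by itself certify R_6(8) > 1598.

E[X] = 115140886414493594281/113721152119718805504 ≈ 1.0125; E[X] ≥ 1; first-moment method inconclusive here.


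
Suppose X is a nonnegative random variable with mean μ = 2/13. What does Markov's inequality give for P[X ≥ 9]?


μ = E[X] = 2/13, a = 9.
Markov: P[X ≥ 9] ≤ μ/a = (2/13)/9 = 2/117.
Numerically: ≈ 0.017.
(Since a = 9 > μ = 0.154, the bound 2/117 is < 1 and informative.)

P[X ≥ 9] ≤ 2/117 ≈ 0.017.


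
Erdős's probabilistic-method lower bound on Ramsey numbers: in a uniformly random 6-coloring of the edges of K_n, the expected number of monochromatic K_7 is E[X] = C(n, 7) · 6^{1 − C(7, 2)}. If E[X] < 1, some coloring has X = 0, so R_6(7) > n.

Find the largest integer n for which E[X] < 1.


We need C(n, 7) · 6^{1 − 21} < 1, i.e. C(n, 7) < 6^{21 − 1} = 3656158440062976.
Check values of n near the boundary:
  n = 566: C(566, 7) = 3557206237959440; 3557206237959440 < 3656158440062976? YES
  n = 567: C(567, 7) = 3601671315933933; 3601671315933933 < 3656158440062976? YES
  n = 568: C(568, 7) = 3646611956239704; 3646611956239704 < 3656158440062976? YES
  n = 569: C(569, 7) = 3692032389858348; 3692032389858348 < 3656158440062976? NO
The largest n with C(n, 7) < 3656158440062976 is n = 568 (where E[X] = 16882462760369/16926659444736 ≈ 0.997389). Hence R_6(7) > 568, i.e. R_6(7) ≥ 569.

Largest n = 568; hence R_6(7) > 568.


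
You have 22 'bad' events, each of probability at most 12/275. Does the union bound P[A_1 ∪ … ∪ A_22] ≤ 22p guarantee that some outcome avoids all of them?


Union bound: P[∪_{i=1}^{22} A_i] ≤ Σ_i P[A_i] ≤ 22·p = 22·(12/275) = 24/25.
Numerically: 24/25 ≈ 0.960.
Is 24/25 < 1? YES.
Since P[∪ A_i] ≤ 24/25 < 1, the complement has P[∩ A_i^c] ≥ 1 − 24/25 = 1/25 > 0, so some outcome avoids every A_i.

22·p = 24/25 ≈ 0.960; existence CERTIFIED by the union bound.


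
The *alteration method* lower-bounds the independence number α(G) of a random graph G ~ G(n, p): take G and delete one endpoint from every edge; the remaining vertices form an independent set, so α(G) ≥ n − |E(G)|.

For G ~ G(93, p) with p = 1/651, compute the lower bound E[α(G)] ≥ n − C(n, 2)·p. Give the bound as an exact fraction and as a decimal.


E[|E(G)|] = C(93, 2)·p = 4278 · (1/651) = 46/7.
E[α(G)] ≥ n − E[|E(G)|] = 93 − 46/7 = 605/7.
Numerically: ≈ 86.428571.
(This is only a lower bound; the true E[α(G)] may be larger.)

E[α(G)] ≥ 605/7 ≈ 86.428571.


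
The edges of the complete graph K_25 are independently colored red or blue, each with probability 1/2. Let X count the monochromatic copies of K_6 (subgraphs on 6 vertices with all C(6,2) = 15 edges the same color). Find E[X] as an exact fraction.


Let X = Σ_S X_S over the C(25, 6) = 177100 subsets S of size 6, where X_S = 1 if the K_6 on S is monochromatic.
For a fixed S, the K_6 on S has C(6, 2) = 15 edges. P[all 15 edges red] = (1/2)^15, and likewise for blue, so P[monochromatic] = 2·(1/2)^15 = 2^{1 − 15} = 1/16384.
By linearity of expectation: E[X] = C(25, 6) · 2^{1 − 15} = 177100 · 1/16384 = 44275/4096.
Numerically: E[X] ≈ 10.8093.

E[X] = C(25,6)·2^(1−C(6,2)) = 44275/4096 ≈ 10.8093.


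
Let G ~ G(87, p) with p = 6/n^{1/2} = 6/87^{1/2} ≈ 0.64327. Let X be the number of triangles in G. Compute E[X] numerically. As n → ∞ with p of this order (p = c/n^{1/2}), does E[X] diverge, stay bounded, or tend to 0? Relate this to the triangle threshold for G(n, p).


Number of potential triangles: C(87, 3) = 105995.
Each occurs with probability p³ ≈ (0.64327)³ ≈ 2.6617966e-01.
By linearity: E[X] = C(87, 3)·p³ ≈ 105995 · 2.6617966e-01 ≈ 28213.71347.
Since α = 1/2 < 1, p = c/n^{1/2} ≫ 1/n is above the triangle threshold p ~ 1/n. Asymptotically E[X] ~ (c³/6)·n^{3(1−α)} = (6³/6)·n^{1.5} → ∞; triangles are abundant w.h.p.

E[X] ≈ 28213.71347; in regime p = Θ(1/n^{1/2}) E[X] diverges (above the triangle threshold p ~ 1/n).


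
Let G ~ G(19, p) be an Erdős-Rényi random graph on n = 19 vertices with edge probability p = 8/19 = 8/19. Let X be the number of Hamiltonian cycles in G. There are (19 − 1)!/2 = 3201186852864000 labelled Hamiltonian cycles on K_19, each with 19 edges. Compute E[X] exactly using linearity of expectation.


K_19 has (19 − 1)!/2 = 3201186852864000 labelled Hamiltonian cycles.
For each such Hamiltonian cycle H, let X_H = 1 if all 19 edges of H are present in G. Then P[X_H = 1] = p^{19} = (8/19)^{19} = 144115188075855872/1978419655660313589123979.
Summing the indicators: E[X] = Σ_H E[X_H] = 3201186852864000 · p^{19} = 3201186852864000 · 144115188075855872/1978419655660313589123979 = 461339645366452518590934417408000/1978419655660313589123979.
Numerically: E[X] ≈ 2.33186e+08.

E[X] = 3201186852864000 · (8/19)^{19} = 461339645366452518590934417408000/1978419655660313589123979 ≈ 2.33186e+08.
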